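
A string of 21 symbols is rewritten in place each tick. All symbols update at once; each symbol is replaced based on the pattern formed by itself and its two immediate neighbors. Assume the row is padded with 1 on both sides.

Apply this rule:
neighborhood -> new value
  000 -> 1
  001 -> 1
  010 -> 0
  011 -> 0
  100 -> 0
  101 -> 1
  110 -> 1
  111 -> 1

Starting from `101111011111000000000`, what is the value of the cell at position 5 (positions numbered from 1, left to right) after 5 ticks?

1

110111101111011111111
111011110111101111111
111101111011110111111
111110111101111011111
111111011110111101111
position 5 holds 1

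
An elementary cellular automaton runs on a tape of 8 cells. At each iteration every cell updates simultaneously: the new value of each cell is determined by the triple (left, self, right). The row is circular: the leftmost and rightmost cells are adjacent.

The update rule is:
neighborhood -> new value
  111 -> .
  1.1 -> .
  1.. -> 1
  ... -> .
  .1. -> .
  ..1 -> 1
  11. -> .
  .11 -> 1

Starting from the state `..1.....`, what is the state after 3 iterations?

.1.1....
1...1...
.1.1.1.1

.1.1.1.1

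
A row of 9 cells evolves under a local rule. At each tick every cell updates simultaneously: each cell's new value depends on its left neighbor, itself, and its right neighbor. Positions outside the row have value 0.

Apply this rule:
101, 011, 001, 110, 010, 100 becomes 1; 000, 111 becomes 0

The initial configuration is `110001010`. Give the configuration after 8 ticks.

111011111
101110001
111011011
101111111
111000001
101100011
111110111
100011101

100011101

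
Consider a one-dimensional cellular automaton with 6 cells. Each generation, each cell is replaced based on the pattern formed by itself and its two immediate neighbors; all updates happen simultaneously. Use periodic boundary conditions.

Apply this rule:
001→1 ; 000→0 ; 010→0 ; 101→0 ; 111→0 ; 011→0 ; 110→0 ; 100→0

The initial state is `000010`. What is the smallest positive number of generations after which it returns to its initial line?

generation 1: 000100
generation 2: 001000
generation 3: 010000
generation 4: 100000
generation 5: 000001
generation 6: 000010

6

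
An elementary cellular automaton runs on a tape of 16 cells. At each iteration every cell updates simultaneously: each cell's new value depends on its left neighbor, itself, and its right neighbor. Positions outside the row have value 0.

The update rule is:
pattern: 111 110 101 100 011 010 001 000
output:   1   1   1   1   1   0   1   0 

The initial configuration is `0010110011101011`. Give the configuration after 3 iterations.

0111111111111111

iteration 1: 0101111111110111
iteration 2: 1011111111111111
iteration 3: 0111111111111111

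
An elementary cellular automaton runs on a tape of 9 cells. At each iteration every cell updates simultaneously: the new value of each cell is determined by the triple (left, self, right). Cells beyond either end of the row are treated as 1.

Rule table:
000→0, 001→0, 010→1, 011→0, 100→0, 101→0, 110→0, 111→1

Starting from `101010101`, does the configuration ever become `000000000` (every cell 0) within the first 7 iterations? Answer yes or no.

no

001010100
001010100  (fixed point — unchanged through iteration 7)
iteration 7 is 001010100, still not uniform 0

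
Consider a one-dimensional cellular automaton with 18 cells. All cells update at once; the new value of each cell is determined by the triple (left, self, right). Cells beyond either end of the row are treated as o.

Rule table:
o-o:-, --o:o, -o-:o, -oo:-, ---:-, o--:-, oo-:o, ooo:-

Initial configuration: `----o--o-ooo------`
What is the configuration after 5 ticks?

-oo-o-oo-o-o-oo-o-

---oo-oo---o-----o
--o-o--o--oo----o-
-oo-o-oo-o-o---oo-
--o-o--o-o-o--o-o-
-oo-o-oo-o-o-oo-o-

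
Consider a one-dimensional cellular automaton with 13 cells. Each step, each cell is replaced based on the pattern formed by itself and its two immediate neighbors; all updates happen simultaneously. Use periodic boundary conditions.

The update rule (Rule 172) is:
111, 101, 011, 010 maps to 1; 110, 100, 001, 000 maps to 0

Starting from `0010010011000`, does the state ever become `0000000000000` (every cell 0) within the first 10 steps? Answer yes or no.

no

0010010010000
0010010010000  (fixed point — unchanged through step 10)
step 10 is 0010010010000, still not uniform 0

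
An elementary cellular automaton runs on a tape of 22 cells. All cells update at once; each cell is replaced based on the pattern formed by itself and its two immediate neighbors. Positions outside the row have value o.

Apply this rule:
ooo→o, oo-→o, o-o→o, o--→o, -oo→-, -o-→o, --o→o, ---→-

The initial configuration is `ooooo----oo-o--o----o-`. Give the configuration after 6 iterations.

oooooooooooooo-ooooooo

iteration 1: oooooo--o-ooooooo--ooo
iteration 2: oooooooooo-oooooooo-oo
iteration 3: ooooooooooo-oooooooo-o
iteration 4: oooooooooooo-oooooooo-
iteration 5: ooooooooooooo-oooooooo
iteration 6: oooooooooooooo-ooooooo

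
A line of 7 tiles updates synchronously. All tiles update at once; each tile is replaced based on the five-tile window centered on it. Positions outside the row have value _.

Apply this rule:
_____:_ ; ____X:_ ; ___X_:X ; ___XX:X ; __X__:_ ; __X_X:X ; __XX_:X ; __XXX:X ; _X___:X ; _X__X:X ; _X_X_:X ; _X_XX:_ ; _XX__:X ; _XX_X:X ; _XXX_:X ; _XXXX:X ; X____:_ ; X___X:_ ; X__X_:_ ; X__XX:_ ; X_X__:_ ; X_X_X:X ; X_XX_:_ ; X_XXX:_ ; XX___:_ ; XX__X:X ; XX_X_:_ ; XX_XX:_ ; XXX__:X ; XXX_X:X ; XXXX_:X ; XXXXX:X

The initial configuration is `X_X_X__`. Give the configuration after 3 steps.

XXXXX__

XXXX_X_
XXXX__X
XXXXX__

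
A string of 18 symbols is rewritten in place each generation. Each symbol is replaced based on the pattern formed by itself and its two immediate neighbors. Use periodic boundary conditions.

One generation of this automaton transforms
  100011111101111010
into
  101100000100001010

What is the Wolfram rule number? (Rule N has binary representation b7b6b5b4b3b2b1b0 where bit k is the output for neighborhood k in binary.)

position 5: 111 → 0  (bit 7 = 0)
position 9: 110 → 1  (bit 6 = 1)
position 10: 101 → 0  (bit 5 = 0)
position 1: 100 → 0  (bit 4 = 0)
position 4: 011 → 0  (bit 3 = 0)
position 0: 010 → 1  (bit 2 = 1)
position 3: 001 → 1  (bit 1 = 1)
position 2: 000 → 1  (bit 0 = 1)
bits b7..b0 = 01000111 = 71

71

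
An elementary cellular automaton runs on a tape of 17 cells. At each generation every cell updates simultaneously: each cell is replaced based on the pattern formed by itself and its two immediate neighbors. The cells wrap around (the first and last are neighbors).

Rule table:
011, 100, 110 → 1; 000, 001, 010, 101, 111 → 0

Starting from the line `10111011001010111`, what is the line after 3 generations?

00000000111000001

generation 1: 10101011100000100
generation 2: 00000010110000010
generation 3: 00000000111000001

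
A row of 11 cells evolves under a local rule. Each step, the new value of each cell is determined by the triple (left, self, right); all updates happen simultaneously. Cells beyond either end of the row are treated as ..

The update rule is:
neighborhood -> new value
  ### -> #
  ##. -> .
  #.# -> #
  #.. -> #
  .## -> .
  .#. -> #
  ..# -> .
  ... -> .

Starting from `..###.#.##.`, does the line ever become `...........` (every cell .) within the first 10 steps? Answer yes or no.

...#.###..#
...##.#.#.#
.....######
......####.
.......##.#
.........##
...........
all cells are . at step 7

yes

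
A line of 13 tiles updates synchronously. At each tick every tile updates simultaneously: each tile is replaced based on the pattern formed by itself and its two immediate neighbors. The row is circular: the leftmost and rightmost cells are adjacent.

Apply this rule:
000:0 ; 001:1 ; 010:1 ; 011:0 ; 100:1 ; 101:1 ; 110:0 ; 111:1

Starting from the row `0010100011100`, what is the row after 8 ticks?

1111111110011

0111110101010
1011101111111
0101010111111
1111111011110
0111110101101
1011101110011
0101010101101
1111111110011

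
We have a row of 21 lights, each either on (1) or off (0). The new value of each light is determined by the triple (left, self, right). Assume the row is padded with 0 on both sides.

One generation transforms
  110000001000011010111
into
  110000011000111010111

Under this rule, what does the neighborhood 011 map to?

At position 0 the neighborhood is 011; the next row has 1 there.

1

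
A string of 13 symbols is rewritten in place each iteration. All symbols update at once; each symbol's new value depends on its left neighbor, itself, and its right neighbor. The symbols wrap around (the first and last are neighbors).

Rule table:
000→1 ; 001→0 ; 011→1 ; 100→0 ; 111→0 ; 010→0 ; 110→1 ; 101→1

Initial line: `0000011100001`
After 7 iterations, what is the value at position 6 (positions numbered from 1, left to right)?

1

0111010101100
0101101011101
1011110110110
0110011111111
1110010000001
0010000111101
0000110100110
position 6 holds 1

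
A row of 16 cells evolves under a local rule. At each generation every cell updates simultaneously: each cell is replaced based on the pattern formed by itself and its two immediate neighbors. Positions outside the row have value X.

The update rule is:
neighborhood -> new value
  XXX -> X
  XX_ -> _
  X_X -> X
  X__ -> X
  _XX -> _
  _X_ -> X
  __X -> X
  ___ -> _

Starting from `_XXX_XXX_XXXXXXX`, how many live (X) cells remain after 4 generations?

12

X_X_X_X_X_XXXXXX
_XXXXXXXXX_XXXXX
X_XXXXXXX_X_XXXX
_X_XXXXX_XXX_XXX
count of X: 12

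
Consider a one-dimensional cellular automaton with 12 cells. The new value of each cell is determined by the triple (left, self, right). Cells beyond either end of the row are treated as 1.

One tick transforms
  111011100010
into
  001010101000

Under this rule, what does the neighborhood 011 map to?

At position 4 the neighborhood is 011; the next row has 1 there.

1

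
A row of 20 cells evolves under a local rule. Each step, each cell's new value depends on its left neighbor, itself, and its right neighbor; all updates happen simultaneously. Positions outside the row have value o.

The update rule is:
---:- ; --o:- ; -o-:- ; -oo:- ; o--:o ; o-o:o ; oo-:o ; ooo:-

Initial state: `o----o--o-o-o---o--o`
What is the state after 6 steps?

o-oo-oo----o--o-o-o-

oo----o--o-o-o---o--
-oo----o--o-o-o---o-
o-oo----o--o-o-o---o
oo-oo----o--o-o-o---
-oo-oo----o--o-o-o--
o-oo-oo----o--o-o-o-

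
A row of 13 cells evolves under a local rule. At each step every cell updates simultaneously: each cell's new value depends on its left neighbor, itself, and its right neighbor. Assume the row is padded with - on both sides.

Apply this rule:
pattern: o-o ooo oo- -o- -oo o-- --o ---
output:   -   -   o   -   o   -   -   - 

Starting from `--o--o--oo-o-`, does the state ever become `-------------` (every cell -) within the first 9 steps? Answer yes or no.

no

--------oo---
--------oo---  (fixed point — unchanged through step 9)
step 9 is --------oo---, still not uniform -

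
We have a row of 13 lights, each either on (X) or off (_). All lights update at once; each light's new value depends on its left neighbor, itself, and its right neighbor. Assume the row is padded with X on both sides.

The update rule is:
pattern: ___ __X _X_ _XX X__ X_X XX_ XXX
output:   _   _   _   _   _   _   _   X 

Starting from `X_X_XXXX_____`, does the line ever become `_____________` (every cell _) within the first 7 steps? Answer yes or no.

_____XX______
_____________
all cells are _ at step 2

yes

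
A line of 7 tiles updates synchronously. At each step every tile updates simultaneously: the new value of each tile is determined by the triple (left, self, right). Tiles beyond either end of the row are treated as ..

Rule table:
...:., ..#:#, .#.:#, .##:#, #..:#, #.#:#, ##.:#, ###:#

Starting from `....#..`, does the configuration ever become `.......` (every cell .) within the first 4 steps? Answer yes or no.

no

step 1: ...###.
step 2: ..#####
step 3: .######
step 4: #######
step 4 is #######, still not uniform .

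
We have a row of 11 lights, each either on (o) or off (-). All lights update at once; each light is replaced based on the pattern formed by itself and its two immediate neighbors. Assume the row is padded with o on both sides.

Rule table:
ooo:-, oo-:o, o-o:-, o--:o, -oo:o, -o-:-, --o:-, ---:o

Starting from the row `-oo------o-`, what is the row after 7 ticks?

-ooooooo---
-o-----ooo-
--oooo-o-o-
o-o--o-----
o--o--oooo-
oo--o-o--o-
-oo----o---

-oo----o---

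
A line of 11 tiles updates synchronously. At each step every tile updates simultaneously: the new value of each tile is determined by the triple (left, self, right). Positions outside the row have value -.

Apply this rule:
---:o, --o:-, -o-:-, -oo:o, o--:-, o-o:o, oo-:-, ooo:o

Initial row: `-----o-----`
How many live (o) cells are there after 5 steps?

oooo---oooo
ooo--o-ooo-
oo----ooo--
o--oo-oo--o
---o-oo----
count of o: 3

3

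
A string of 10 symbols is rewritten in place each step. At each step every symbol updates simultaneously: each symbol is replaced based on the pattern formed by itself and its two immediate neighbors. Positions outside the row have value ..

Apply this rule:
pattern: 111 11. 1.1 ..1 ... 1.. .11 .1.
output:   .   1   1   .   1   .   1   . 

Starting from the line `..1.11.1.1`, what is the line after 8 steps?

1..1111.1.
...1..11..
11....11.1
11.11.111.
1111111.1.
1.....11..
..111.11.1
1.1.11111.

1.1.11111.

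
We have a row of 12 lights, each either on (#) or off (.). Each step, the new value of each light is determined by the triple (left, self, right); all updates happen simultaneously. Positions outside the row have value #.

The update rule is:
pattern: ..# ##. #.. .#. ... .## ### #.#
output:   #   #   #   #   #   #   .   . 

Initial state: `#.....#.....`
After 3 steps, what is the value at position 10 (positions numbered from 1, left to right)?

############
............
############
position 10 holds #

#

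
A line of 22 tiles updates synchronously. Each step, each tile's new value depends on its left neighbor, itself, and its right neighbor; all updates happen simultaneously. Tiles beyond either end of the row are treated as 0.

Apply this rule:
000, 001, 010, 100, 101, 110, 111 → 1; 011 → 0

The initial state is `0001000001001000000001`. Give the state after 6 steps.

1011011111111111111111

step 1: 1111111111111111111111
step 2: 0111111111111111111111
step 3: 1011111111111111111111
step 4: 1101111111111111111111
step 5: 0110111111111111111111
step 6: 1011011111111111111111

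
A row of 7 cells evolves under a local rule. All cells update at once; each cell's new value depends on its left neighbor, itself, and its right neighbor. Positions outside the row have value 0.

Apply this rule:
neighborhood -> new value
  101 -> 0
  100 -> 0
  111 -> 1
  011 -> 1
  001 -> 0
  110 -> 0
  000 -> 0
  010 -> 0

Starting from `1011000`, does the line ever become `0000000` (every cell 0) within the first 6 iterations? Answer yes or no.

yes

0010000
0000000
all cells are 0 at iteration 2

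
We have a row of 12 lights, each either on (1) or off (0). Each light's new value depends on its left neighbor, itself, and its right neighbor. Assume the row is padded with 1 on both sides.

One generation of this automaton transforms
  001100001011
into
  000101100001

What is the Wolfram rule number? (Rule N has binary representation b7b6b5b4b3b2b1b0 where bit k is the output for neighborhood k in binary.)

193

position 11: 111 → 1  (bit 7 = 1)
position 3: 110 → 1  (bit 6 = 1)
position 9: 101 → 0  (bit 5 = 0)
position 0: 100 → 0  (bit 4 = 0)
position 2: 011 → 0  (bit 3 = 0)
position 8: 010 → 0  (bit 2 = 0)
position 1: 001 → 0  (bit 1 = 0)
position 5: 000 → 1  (bit 0 = 1)
bits b7..b0 = 11000001 = 193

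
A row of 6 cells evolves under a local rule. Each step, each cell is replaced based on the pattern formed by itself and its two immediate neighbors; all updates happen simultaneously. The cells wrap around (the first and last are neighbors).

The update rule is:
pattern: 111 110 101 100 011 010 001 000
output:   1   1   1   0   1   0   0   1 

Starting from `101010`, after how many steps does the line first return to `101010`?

2

step 1: 010101
step 2: 101010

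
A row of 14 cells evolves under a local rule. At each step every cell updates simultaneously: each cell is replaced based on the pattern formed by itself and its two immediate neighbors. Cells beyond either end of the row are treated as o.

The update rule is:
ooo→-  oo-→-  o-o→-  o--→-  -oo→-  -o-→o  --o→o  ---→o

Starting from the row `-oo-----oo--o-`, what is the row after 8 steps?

step 1: ----oooo---oo-
step 2: -ooo-----oo---
step 3: -----oooo---oo
step 4: -oooo-----oo--
step 5: ------oooo---o
step 6: -ooooo-----oo-
step 7: -------oooo---
step 8: -oooooo-----oo

-oooooo-----oo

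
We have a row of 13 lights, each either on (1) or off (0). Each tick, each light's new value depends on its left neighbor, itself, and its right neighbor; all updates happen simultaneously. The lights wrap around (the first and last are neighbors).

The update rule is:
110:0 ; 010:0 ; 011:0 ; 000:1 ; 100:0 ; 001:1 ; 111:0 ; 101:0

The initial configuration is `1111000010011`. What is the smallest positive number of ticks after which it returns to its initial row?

26

0000011100100
1111100001001
0000001110010
1111110000100
0000000111001
0111111000010
1000000011100
0011111100001
0100000001110
1001111110000
0010000000111
0100111111000
1001000000011
0010011111100
1100100000001
0001001111110
1110010000000
0000100111111
0111001000000
1000010011111
0011100100000
1100001001111
0001110010000
1110000100111
0000111001000
1111000010011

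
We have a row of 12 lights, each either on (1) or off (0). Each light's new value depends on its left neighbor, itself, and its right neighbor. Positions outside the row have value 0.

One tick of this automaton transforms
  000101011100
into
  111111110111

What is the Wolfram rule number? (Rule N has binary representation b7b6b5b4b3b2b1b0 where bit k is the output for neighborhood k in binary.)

position 8: 111 → 0  (bit 7 = 0)
position 9: 110 → 1  (bit 6 = 1)
position 4: 101 → 1  (bit 5 = 1)
position 10: 100 → 1  (bit 4 = 1)
position 7: 011 → 1  (bit 3 = 1)
position 3: 010 → 1  (bit 2 = 1)
position 2: 001 → 1  (bit 1 = 1)
position 0: 000 → 1  (bit 0 = 1)
bits b7..b0 = 01111111 = 127

127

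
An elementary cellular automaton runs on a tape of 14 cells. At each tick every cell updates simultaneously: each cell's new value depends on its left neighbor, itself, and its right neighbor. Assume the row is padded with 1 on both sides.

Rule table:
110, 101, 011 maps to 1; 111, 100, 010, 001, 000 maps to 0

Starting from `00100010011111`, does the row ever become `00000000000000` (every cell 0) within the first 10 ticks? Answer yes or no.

yes

tick 1: 00000000010000
tick 2: 00000000000000
all cells are 0 at tick 2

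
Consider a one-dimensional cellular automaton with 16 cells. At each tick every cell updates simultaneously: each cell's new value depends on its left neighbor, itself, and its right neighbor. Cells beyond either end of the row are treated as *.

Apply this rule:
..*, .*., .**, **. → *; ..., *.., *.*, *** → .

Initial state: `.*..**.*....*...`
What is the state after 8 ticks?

.*.*.*.*.**.*.*.

tick 1: .*.***.*...**..*
tick 2: .*.*.*.*..***.**
tick 3: .*.*.*.*.**.*.*.
tick 4: .*.*.*.*.**.*.*.  (fixed point — unchanged through tick 8)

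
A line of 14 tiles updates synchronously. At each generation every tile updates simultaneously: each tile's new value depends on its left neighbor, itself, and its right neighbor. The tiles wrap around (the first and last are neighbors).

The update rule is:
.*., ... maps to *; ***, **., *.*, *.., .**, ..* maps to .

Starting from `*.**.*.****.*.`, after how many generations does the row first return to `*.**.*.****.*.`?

generation 1: *....*......*.
generation 2: *.**.*.****.*.

2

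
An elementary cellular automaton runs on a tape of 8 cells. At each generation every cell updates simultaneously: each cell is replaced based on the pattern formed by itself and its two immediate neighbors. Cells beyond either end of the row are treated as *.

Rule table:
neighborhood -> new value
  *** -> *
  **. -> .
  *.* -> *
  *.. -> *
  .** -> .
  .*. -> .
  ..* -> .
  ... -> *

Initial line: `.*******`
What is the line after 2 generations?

.*.*****

generation 1: *.******
generation 2: .*.*****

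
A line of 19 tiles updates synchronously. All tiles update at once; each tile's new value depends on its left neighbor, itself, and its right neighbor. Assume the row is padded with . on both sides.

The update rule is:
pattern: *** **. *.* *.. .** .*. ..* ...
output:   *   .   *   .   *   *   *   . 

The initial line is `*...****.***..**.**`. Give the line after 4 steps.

step 1: *..****.***..**.**.
step 2: *.****.***..**.**..
step 3: *****.***..**.**...
step 4: ****.***..**.**....

****.***..**.**....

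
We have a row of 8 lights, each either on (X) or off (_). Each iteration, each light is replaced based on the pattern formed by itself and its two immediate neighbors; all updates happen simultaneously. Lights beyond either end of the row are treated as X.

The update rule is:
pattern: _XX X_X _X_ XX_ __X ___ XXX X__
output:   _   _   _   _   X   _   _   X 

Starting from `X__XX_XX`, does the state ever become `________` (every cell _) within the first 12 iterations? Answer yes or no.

iteration 1: _XX_____
iteration 2: ___X___X
iteration 3: X_X_X_X_
iteration 4: ________
all cells are _ at iteration 4

yes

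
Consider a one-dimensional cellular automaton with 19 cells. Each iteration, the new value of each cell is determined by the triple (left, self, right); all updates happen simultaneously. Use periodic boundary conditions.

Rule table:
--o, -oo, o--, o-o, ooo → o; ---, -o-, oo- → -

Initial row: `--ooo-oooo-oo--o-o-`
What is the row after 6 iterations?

oooo-oo-oo-o-o-ooo-

iteration 1: -ooo-oooo-oo-oo-o-o
iteration 2: ooo-oooo-oo-oo-o-o-
iteration 3: oo-oooo-oo-oo-o-o-o
iteration 4: o-oooo-oo-oo-o-o-oo
iteration 5: -oooo-oo-oo-o-o-ooo
iteration 6: oooo-oo-oo-o-o-ooo-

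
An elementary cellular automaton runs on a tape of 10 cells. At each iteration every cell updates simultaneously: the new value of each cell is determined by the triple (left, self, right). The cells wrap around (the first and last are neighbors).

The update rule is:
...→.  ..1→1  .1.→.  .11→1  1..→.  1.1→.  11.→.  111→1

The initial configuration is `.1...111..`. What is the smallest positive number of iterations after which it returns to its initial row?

10

iteration 1: 1...111...
iteration 2: ...111...1
iteration 3: ..111...1.
iteration 4: .111...1..
iteration 5: 111...1...
iteration 6: 11...1...1
iteration 7: 1...1...11
iteration 8: ...1...111
iteration 9: ..1...111.
iteration 10: .1...111..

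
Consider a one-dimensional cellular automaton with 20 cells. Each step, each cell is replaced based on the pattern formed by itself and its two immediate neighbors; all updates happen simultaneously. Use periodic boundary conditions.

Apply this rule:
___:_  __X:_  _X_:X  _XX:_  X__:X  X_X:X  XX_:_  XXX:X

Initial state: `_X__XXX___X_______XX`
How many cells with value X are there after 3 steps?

9

XXX__X_X__XX________
_X_X_XXXX___X_______
_XXXX_XX_X__XX______
count of X: 9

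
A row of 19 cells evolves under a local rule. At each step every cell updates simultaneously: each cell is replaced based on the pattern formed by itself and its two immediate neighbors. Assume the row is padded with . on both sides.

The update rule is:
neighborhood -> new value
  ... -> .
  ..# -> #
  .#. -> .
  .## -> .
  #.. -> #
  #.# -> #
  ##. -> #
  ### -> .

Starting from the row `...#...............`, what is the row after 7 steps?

..#.#..............
.#.#.#.............
#.#.#.#............
.#.#.#.#...........
#.#.#.#.#..........
.#.#.#.#.#.........
#.#.#.#.#.#........

#.#.#.#.#.#........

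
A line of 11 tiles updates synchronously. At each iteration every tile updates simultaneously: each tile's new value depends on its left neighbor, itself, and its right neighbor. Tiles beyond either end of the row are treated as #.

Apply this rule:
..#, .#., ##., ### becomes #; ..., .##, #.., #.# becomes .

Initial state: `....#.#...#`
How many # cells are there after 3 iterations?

iteration 1: ...##.#..#.
iteration 2: ..#.#.#.##.
iteration 3: .##.#.#..#.
count of #: 5

5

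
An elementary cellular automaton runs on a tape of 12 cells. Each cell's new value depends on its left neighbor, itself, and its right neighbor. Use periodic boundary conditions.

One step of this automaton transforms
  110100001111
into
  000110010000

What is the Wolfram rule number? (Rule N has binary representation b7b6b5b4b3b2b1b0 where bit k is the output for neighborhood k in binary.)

22

position 0: 111 → 0  (bit 7 = 0)
position 1: 110 → 0  (bit 6 = 0)
position 2: 101 → 0  (bit 5 = 0)
position 4: 100 → 1  (bit 4 = 1)
position 8: 011 → 0  (bit 3 = 0)
position 3: 010 → 1  (bit 2 = 1)
position 7: 001 → 1  (bit 1 = 1)
position 5: 000 → 0  (bit 0 = 0)
bits b7..b0 = 00010110 = 22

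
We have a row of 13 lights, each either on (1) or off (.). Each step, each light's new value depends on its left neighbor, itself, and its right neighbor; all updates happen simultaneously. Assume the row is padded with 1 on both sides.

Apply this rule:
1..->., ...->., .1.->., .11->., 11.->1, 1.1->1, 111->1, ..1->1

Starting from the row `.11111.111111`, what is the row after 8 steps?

11111111.1111

1.11111.11111
11.11111.1111
111.11111.111
1111.11111.11
11111.11111.1
111111.11111.
1111111.11111
11111111.1111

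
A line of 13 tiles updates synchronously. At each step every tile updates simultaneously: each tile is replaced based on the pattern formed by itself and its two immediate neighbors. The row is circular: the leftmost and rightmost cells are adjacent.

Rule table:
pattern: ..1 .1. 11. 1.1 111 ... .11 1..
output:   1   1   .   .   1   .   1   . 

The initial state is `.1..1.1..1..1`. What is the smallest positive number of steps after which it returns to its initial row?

step 1: .1.11.1.11.11
step 2: .1.1..1.1..1.
step 3: 11.1.11.1.11.
step 4: 1..1.1..1.1..
step 5: 1.11.1.11.1.1
step 6: ..1..1.1..1.1
step 7: .11.11.1.11.1
step 8: .1..1..1.1..1
step 9: .1.11.11.1.11
step 10: .1.1..1..1.1.
step 11: 11.1.11.11.1.
step 12: 1..1.1..1..1.
step 13: 1.11.1.11.11.
step 14: 1.1..1.1..1..
step 15: 1.1.11.1.11.1
step 16: ..1.1..1.1..1
step 17: .11.1.11.1.11
step 18: .1..1.1..1.1.
step 19: 11.11.1.11.1.
step 20: 1..1..1.1..1.
step 21: 1.11.11.1.11.
step 22: 1.1..1..1.1..
step 23: 1.1.11.11.1.1
step 24: ..1.1..1..1.1
step 25: .11.1.11.11.1
step 26: .1..1.1..1..1

26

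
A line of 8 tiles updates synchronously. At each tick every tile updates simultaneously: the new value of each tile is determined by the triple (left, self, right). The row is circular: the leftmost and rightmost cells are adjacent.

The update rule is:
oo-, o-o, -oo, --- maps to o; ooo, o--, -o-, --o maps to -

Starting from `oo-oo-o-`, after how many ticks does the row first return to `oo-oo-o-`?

oooooo-o
-----ooo
-ooo-o-o
oo-oo-o-

4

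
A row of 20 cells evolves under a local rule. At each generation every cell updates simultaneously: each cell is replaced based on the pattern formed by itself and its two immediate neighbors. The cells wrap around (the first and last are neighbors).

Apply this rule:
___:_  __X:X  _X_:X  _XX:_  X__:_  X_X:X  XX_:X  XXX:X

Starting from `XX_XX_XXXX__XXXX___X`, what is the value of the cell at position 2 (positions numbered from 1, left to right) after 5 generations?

X

XXX_XX_XXX_X_XXX__X_
_XXX_XX_XXXXX_XX_XXX
X_XXX_XX_XXXXX_XX_XX
XX_XXX_XX_XXXXX_XX_X
XXX_XXX_XX_XXXXX_XX_
position 2 holds X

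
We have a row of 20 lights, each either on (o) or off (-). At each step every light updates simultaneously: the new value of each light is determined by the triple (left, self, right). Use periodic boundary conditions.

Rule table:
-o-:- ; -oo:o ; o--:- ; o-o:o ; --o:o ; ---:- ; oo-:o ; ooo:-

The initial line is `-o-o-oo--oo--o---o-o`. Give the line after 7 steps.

step 1: o-o-ooo-ooo-o---o-o-
step 2: -o-oo-ooo-oo---o-o-o
step 3: o-ooooo-oooo--o-o-o-
step 4: -oo---ooo--o-o-o-o-o
step 5: ooo--oo-o-o-o-o-o-o-
step 6: o-o-oooo-o-o-o-o-o-o
step 7: oo-oo--oo-o-o-o-o-oo

oo-oo--oo-o-o-o-o-oo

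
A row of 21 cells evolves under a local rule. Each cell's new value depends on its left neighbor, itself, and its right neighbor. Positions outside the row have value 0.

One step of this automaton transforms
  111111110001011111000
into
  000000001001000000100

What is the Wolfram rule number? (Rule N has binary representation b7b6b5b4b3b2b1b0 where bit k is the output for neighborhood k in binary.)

position 1: 111 → 0  (bit 7 = 0)
position 7: 110 → 0  (bit 6 = 0)
position 12: 101 → 0  (bit 5 = 0)
position 8: 100 → 1  (bit 4 = 1)
position 0: 011 → 0  (bit 3 = 0)
position 11: 010 → 1  (bit 2 = 1)
position 10: 001 → 0  (bit 1 = 0)
position 9: 000 → 0  (bit 0 = 0)
bits b7..b0 = 00010100 = 20

20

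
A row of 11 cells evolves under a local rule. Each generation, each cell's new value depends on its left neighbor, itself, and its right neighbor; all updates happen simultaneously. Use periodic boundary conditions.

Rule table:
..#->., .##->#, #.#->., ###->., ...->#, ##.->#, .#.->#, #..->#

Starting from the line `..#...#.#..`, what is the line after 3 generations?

#.#.#.#.##.

#.###.#.###
#.#.#.#.#..
#.#.#.#.##.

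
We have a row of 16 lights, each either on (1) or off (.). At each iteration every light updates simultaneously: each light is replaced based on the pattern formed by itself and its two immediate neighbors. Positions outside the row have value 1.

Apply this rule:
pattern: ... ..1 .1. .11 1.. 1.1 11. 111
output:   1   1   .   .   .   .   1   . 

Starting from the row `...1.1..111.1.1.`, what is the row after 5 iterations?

.11..1.111..1...

iteration 1: .11....1..1.....
iteration 2: ..1.111..1..1111
iteration 3: .1....1.1..1....
iteration 4: ...111....1..111
iteration 5: .11..1.111..1...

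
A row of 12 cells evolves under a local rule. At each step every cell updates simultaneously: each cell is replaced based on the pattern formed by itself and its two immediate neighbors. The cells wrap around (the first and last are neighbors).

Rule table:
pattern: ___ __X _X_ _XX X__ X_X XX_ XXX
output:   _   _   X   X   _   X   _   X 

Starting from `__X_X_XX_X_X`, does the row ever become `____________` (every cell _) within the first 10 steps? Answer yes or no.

no

step 1: __XXXXX_XXXX
step 2: __XXXX_XXXX_
step 3: __XXX_XXXX__
step 4: __XX_XXXX___
step 5: __X_XXXX____
step 6: __XXXXX_____
step 7: __XXXX______
step 8: __XXX_______
step 9: __XX________
step 10: __X_________
step 10 is __X_________, still not uniform _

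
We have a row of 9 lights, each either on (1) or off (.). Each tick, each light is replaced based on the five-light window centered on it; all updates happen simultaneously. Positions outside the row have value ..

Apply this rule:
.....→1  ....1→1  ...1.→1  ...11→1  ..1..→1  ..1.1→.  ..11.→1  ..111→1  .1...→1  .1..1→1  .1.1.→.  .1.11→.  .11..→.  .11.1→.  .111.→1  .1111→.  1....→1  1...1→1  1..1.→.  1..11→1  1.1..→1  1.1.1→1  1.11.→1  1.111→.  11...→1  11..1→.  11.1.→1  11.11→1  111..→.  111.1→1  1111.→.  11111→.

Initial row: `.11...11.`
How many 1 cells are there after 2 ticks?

5

11.1111.1
1.1...111
count of 1: 5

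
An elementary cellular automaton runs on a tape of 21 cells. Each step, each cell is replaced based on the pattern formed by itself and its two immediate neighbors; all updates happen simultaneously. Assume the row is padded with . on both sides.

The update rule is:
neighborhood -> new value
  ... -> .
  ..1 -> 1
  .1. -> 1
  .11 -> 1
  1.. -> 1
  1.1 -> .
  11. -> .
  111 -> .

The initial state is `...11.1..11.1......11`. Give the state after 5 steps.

..11..1111..11....11.
.11.111...111.1..11.1
11..1..1.11...1111..1
1.111111.1.1.11...111
1.1......1.1.1.1.11..

1.1......1.1.1.1.11..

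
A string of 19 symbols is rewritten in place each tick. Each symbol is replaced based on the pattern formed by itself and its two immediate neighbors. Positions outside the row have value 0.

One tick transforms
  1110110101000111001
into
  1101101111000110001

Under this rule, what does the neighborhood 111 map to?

At position 1 the neighborhood is 111; the next row has 1 there.

1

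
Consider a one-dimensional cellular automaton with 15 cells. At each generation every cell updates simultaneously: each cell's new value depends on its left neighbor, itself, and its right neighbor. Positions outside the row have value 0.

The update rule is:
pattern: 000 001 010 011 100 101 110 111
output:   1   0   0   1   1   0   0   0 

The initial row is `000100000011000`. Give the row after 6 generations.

110011111010111
101010000000100
000001111110011
111101000001010
100000111100001
011110100011100

011110100011100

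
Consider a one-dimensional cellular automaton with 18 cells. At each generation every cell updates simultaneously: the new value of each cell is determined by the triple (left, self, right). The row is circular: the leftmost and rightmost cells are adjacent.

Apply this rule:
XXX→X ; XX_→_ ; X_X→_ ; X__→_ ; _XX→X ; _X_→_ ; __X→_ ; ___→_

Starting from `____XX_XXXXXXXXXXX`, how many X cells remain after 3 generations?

generation 1: ____X__XXXXXXXXXX_
generation 2: _______XXXXXXXXX__
generation 3: _______XXXXXXXX___
count of X: 8

8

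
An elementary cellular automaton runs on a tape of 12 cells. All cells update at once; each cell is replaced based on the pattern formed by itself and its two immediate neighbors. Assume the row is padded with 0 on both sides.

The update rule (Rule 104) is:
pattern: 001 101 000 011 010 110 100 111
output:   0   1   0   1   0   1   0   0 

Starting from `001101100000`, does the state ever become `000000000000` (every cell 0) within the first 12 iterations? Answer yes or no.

001111100000
001000100000
000000000000
all cells are 0 at iteration 3

yes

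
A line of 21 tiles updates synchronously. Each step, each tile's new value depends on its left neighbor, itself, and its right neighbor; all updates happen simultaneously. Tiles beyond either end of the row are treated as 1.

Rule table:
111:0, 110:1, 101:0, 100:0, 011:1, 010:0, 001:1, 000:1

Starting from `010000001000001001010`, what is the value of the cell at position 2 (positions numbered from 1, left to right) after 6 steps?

1

000111110011110010000
011100010110010100111
010101100110100001100
000001101110001111101
011111101010111000101
010000100000101011001
position 2 holds 1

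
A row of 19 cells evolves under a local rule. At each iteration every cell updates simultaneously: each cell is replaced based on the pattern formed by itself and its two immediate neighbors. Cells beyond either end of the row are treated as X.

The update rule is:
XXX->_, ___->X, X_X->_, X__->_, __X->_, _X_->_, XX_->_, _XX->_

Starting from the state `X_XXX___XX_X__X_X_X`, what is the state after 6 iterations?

_XXXX___XXXXXXXXXX_

______X____________
_XXXX___XXXXXXXXXX_
______X____________  (repeats iteration 1; period 2)
iteration 6: _XXXX___XXXXXXXXXX_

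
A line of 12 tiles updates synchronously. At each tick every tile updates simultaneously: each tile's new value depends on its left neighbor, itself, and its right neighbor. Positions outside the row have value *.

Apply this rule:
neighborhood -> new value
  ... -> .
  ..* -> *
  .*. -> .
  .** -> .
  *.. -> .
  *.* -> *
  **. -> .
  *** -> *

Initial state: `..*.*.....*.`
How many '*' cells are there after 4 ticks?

4

tick 1: .*.*.....*.*
tick 2: *.*.....*.*.
tick 3: .*.....*.*.*
tick 4: *.....*.*.*.
count of *: 4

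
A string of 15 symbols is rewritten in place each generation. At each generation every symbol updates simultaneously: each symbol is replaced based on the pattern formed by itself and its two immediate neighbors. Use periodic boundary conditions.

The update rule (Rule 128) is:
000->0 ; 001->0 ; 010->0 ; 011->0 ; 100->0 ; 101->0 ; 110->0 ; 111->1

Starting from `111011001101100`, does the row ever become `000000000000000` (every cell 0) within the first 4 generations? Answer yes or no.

010000000000000
000000000000000
all cells are 0 at generation 2

yes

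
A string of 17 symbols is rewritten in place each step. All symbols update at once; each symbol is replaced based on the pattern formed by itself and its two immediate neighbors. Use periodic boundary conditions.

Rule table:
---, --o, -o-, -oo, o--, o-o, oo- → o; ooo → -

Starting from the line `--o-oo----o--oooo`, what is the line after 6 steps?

step 1: oooooooooooooo--o
step 2: -------------oooo
step 3: oooooooooooooo--o  (repeats step 1; period 2)
step 6: -------------oooo

-------------oooo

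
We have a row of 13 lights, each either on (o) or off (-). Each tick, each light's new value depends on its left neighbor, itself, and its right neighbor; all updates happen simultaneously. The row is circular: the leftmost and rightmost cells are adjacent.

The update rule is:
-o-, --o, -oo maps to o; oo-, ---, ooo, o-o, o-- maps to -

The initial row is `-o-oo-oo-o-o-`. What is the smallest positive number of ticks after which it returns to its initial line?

26

oo-o--o--o-o-
o--o-oo-oo-o-
o-oo-o--o--o-
o-o--o-oo-oo-
o-o-oo-o--o--
o-o-o--o-oo-o
--o-o-oo-o--o
-oo-o-o--o-oo
-o--o-o-oo-o-
oo-oo-o-o--o-
o--o--o-o-oo-
o-oo-oo-o-o--
o-o--o--o-o-o
--o-oo-oo-o-o
-oo-o--o--o-o
-o--o-oo-oo-o
-o-oo-o--o--o
-o-o--o-oo-oo
-o-o-oo-o--o-
oo-o-o--o-oo-
o--o-o-oo-o--
o-oo-o-o--o-o
--o--o-o-oo-o
-oo-oo-o-o--o
-o--o--o-o-oo
-o-oo-oo-o-o-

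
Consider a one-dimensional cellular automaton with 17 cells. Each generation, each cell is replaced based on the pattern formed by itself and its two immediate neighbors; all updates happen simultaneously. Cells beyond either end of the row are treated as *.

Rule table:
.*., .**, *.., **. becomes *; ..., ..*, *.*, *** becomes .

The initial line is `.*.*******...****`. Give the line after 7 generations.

.*.*.*.*.*.*.*.*.

.*.*.....**..*...
.*.**....***.**..
.*.***...*.*.***.
.*.*.**..*.*.*.*.
.*.*.***.*.*.*.*.
.*.*.*.*.*.*.*.*.
.*.*.*.*.*.*.*.*.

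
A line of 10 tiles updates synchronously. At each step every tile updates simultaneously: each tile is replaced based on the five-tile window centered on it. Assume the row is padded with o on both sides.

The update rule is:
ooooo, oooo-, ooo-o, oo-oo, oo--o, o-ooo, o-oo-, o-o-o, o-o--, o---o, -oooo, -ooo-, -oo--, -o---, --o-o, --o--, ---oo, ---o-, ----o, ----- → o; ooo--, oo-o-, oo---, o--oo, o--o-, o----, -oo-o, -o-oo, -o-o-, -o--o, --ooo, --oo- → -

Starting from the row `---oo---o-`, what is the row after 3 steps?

-oo-o-ooo-
oo--o-oooo
o-o-o-oooo

o-o-o-oooo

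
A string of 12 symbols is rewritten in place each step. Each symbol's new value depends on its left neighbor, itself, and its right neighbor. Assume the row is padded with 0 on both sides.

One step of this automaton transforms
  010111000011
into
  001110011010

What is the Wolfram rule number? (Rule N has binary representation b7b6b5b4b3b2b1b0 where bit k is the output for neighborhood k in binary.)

169

position 4: 111 → 1  (bit 7 = 1)
position 5: 110 → 0  (bit 6 = 0)
position 2: 101 → 1  (bit 5 = 1)
position 6: 100 → 0  (bit 4 = 0)
position 3: 011 → 1  (bit 3 = 1)
position 1: 010 → 0  (bit 2 = 0)
position 0: 001 → 0  (bit 1 = 0)
position 7: 000 → 1  (bit 0 = 1)
bits b7..b0 = 10101001 = 169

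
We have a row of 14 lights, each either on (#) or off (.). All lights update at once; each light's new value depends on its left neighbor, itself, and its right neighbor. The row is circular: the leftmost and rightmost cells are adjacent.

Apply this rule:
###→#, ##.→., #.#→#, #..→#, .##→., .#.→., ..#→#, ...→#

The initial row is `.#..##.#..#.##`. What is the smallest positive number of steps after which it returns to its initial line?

2

#.##..#.##.#..
.#..##.#..#.##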